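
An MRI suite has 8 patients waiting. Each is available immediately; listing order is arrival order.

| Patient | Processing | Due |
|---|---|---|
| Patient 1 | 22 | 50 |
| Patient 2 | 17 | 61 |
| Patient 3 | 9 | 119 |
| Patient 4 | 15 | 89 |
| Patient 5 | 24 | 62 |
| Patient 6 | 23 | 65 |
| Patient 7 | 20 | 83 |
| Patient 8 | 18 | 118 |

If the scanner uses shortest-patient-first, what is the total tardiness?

SPT (increasing processing time): Patient 3 Patient 4 Patient 2 Patient 8 Patient 7 Patient 1 Patient 6 Patient 5.
Patient 3: 0→9, due 119, tardiness 0
Patient 4: 9→24, due 89, tardiness 0
Patient 2: 24→41, due 61, tardiness 0
Patient 8: 41→59, due 118, tardiness 0
Patient 7: 59→79, due 83, tardiness 0
Patient 1: 79→101, due 50, tardiness 51
Patient 6: 101→124, due 65, tardiness 59
Patient 5: 124→148, due 62, tardiness 86
Sum = 0+0+0+0+0+51+59+86 = 196.

196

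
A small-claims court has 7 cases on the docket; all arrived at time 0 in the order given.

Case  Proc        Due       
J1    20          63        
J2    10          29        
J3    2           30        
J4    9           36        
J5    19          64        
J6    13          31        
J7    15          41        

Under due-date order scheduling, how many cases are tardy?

EDD (increasing due date): J2 J3 J6 J4 J7 J1 J5.
J2: 0→10, due 29, tardiness 0
J3: 10→12, due 30, tardiness 0
J6: 12→25, due 31, tardiness 0
J4: 25→34, due 36, tardiness 0
J7: 34→49, due 41, tardiness 8
J1: 49→69, due 63, tardiness 6
J5: 69→88, due 64, tardiness 24
Late cases: 3.

3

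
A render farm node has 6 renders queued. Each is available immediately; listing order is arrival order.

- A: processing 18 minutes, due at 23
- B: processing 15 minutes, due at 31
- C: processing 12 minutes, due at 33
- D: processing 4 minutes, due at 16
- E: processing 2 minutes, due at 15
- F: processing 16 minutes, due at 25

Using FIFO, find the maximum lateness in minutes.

FIFO (arrival order): A B C D E F.
A: 0→18, due 23, lateness -5
B: 18→33, due 31, lateness 2
C: 33→45, due 33, lateness 12
D: 45→49, due 16, lateness 33
E: 49→51, due 15, lateness 36
F: 51→67, due 25, lateness 42
Maximum = 42.

42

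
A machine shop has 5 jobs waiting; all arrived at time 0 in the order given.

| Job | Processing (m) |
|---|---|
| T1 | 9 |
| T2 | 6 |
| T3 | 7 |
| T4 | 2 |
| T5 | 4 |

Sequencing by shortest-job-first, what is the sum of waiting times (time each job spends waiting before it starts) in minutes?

SPT (increasing processing time): T4 T5 T2 T3 T1.
T4: waits 0, runs 0→2
T5: waits 2, runs 2→6
T2: waits 6, runs 6→12
T3: waits 12, runs 12→19
T1: waits 19, runs 19→28
Sum = 0+2+6+12+19 = 39.

39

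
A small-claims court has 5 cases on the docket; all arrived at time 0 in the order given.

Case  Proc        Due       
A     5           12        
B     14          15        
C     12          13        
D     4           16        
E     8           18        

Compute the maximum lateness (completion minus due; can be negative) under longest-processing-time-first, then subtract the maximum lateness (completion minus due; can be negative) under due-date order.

LPT (decreasing processing time): B C E A D.
B: 0→14, due 15, lateness -1
C: 14→26, due 13, lateness 13
E: 26→34, due 18, lateness 16
A: 34→39, due 12, lateness 27
D: 39→43, due 16, lateness 27
Maximum = 27.
EDD (increasing due date): A C B D E.
A: 0→5, due 12, lateness -7
C: 5→17, due 13, lateness 4
B: 17→31, due 15, lateness 16
D: 31→35, due 16, lateness 19
E: 35→43, due 18, lateness 25
Maximum = 25.
Difference = 27 − 25 = 2.

2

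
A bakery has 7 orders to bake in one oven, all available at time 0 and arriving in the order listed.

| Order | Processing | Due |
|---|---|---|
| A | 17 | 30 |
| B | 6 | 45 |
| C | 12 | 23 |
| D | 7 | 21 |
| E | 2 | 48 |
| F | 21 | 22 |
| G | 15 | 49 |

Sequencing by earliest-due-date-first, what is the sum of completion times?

EDD (increasing due date): D F C A B E G.
D: 0→7
F: 7→28
C: 28→40
A: 40→57
B: 57→63
E: 63→65
G: 65→80
Sum = 7+28+40+57+63+65+80 = 340.

340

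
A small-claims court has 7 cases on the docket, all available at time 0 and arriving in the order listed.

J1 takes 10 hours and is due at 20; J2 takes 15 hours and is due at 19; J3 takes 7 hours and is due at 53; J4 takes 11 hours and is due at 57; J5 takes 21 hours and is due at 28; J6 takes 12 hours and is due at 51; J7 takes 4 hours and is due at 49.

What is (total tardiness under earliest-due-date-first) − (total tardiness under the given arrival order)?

EDD (increasing due date): J2 J1 J5 J7 J6 J3 J4.
J2: 0→15, due 19, tardiness 0
J1: 15→25, due 20, tardiness 5
J5: 25→46, due 28, tardiness 18
J7: 46→50, due 49, tardiness 1
J6: 50→62, due 51, tardiness 11
J3: 62→69, due 53, tardiness 16
J4: 69→80, due 57, tardiness 23
Sum = 0+5+18+1+11+16+23 = 74.
FIFO (arrival order): J1 J2 J3 J4 J5 J6 J7.
J1: 0→10, due 20, tardiness 0
J2: 10→25, due 19, tardiness 6
J3: 25→32, due 53, tardiness 0
J4: 32→43, due 57, tardiness 0
J5: 43→64, due 28, tardiness 36
J6: 64→76, due 51, tardiness 25
J7: 76→80, due 49, tardiness 31
Sum = 0+6+0+0+36+25+31 = 98.
Difference = 74 − 98 = -24.

-24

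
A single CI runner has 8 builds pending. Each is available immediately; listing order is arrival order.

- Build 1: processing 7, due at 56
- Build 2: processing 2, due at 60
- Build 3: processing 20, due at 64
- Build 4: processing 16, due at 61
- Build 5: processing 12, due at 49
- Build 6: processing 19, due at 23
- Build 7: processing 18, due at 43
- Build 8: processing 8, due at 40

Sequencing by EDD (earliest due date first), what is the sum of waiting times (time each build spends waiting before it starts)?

EDD (increasing due date): Build 6 Build 8 Build 7 Build 5 Build 1 Build 2 Build 4 Build 3.
Build 6: waits 0, runs 0→19
Build 8: waits 19, runs 19→27
Build 7: waits 27, runs 27→45
Build 5: waits 45, runs 45→57
Build 1: waits 57, runs 57→64
Build 2: waits 64, runs 64→66
Build 4: waits 66, runs 66→82
Build 3: waits 82, runs 82→102
Sum = 0+19+27+45+57+64+66+82 = 360.

360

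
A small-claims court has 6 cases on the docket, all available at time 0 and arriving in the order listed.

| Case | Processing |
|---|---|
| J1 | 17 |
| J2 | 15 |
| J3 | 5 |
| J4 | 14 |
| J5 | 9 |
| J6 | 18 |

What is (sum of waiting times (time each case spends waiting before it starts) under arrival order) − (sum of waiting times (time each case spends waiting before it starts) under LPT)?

FIFO (arrival order): J1 J2 J3 J4 J5 J6.
J1: waits 0, runs 0→17
J2: waits 17, runs 17→32
J3: waits 32, runs 32→37
J4: waits 37, runs 37→51
J5: waits 51, runs 51→60
J6: waits 60, runs 60→78
Sum = 0+17+32+37+51+60 = 197.
LPT (decreasing processing time): J6 J1 J2 J4 J5 J3.
J6: waits 0, runs 0→18
J1: waits 18, runs 18→35
J2: waits 35, runs 35→50
J4: waits 50, runs 50→64
J5: waits 64, runs 64→73
J3: waits 73, runs 73→78
Sum = 0+18+35+50+64+73 = 240.
Difference = 197 − 240 = -43.

-43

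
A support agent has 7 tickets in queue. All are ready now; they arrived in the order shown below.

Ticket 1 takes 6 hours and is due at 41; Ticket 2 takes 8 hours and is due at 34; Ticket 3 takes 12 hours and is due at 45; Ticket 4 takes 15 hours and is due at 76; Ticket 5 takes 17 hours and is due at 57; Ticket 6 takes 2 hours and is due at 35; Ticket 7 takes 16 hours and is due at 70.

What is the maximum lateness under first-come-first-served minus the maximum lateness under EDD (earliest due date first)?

25

FIFO (arrival order): Ticket 1 Ticket 2 Ticket 3 Ticket 4 Ticket 5 Ticket 6 Ticket 7.
Ticket 1: 0→6, due 41, lateness -35
Ticket 2: 6→14, due 34, lateness -20
Ticket 3: 14→26, due 45, lateness -19
Ticket 4: 26→41, due 76, lateness -35
Ticket 5: 41→58, due 57, lateness 1
Ticket 6: 58→60, due 35, lateness 25
Ticket 7: 60→76, due 70, lateness 6
Maximum = 25.
EDD (increasing due date): Ticket 2 Ticket 6 Ticket 1 Ticket 3 Ticket 5 Ticket 7 Ticket 4.
Ticket 2: 0→8, due 34, lateness -26
Ticket 6: 8→10, due 35, lateness -25
Ticket 1: 10→16, due 41, lateness -25
Ticket 3: 16→28, due 45, lateness -17
Ticket 5: 28→45, due 57, lateness -12
Ticket 7: 45→61, due 70, lateness -9
Ticket 4: 61→76, due 76, lateness 0
Maximum = 0.
Difference = 25 − 0 = 25.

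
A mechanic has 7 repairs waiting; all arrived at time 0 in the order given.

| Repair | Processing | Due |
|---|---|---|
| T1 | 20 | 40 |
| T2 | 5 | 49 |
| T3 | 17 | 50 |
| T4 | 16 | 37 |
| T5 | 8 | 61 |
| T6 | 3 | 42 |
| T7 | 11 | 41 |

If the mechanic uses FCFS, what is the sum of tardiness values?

FIFO (arrival order): T1 T2 T3 T4 T5 T6 T7.
T1: 0→20, due 40, tardiness 0
T2: 20→25, due 49, tardiness 0
T3: 25→42, due 50, tardiness 0
T4: 42→58, due 37, tardiness 21
T5: 58→66, due 61, tardiness 5
T6: 66→69, due 42, tardiness 27
T7: 69→80, due 41, tardiness 39
Sum = 0+0+0+21+5+27+39 = 92.

92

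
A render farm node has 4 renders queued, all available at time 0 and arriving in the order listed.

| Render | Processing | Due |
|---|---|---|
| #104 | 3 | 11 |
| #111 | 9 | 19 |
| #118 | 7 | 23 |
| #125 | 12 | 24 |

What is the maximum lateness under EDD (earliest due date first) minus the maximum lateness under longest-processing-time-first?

EDD (increasing due date): #104 #111 #118 #125.
#104: 0→3, due 11, lateness -8
#111: 3→12, due 19, lateness -7
#118: 12→19, due 23, lateness -4
#125: 19→31, due 24, lateness 7
Maximum = 7.
LPT (decreasing processing time): #125 #111 #118 #104.
#125: 0→12, due 24, lateness -12
#111: 12→21, due 19, lateness 2
#118: 21→28, due 23, lateness 5
#104: 28→31, due 11, lateness 20
Maximum = 20.
Difference = 7 − 20 = -13.

-13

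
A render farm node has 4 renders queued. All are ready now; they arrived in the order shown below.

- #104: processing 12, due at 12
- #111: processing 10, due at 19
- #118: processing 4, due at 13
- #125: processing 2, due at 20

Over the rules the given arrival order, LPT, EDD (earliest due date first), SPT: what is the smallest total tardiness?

16

FIFO (arrival order): #104 #111 #118 #125.
#104: 0→12, due 12, tardiness 0
#111: 12→22, due 19, tardiness 3
#118: 22→26, due 13, tardiness 13
#125: 26→28, due 20, tardiness 8
Sum = 0+3+13+8 = 24.
LPT (decreasing processing time): #104 #111 #118 #125.
#104: 0→12, due 12, tardiness 0
#111: 12→22, due 19, tardiness 3
#118: 22→26, due 13, tardiness 13
#125: 26→28, due 20, tardiness 8
Sum = 0+3+13+8 = 24.
EDD (increasing due date): #104 #118 #111 #125.
#104: 0→12, due 12, tardiness 0
#118: 12→16, due 13, tardiness 3
#111: 16→26, due 19, tardiness 7
#125: 26→28, due 20, tardiness 8
Sum = 0+3+7+8 = 18.
SPT (increasing processing time): #125 #118 #111 #104.
#125: 0→2, due 20, tardiness 0
#118: 2→6, due 13, tardiness 0
#111: 6→16, due 19, tardiness 0
#104: 16→28, due 12, tardiness 16
Sum = 0+0+0+16 = 16.
FIFO 24, LPT 24, EDD 18, SPT 16 → minimum 16.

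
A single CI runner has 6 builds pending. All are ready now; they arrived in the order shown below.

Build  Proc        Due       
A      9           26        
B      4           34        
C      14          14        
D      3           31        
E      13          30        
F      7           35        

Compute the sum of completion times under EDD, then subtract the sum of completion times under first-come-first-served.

33

EDD (increasing due date): C A E D B F.
C: 0→14
A: 14→23
E: 23→36
D: 36→39
B: 39→43
F: 43→50
Sum = 14+23+36+39+43+50 = 205.
FIFO (arrival order): A B C D E F.
A: 0→9
B: 9→13
C: 13→27
D: 27→30
E: 30→43
F: 43→50
Sum = 9+13+27+30+43+50 = 172.
Difference = 205 − 172 = 33.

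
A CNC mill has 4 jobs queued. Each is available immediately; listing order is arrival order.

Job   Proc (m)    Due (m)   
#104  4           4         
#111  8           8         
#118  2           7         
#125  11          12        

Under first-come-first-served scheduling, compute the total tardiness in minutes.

FIFO (arrival order): #104 #111 #118 #125.
#104: 0→4, due 4, tardiness 0
#111: 4→12, due 8, tardiness 4
#118: 12→14, due 7, tardiness 7
#125: 14→25, due 12, tardiness 13
Sum = 0+4+7+13 = 24.

24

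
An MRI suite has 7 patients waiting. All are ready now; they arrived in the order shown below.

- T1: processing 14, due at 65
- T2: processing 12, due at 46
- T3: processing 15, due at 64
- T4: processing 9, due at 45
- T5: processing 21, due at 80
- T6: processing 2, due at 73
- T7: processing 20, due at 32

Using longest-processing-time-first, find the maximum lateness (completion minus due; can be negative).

46

LPT (decreasing processing time): T5 T7 T3 T1 T2 T4 T6.
T5: 0→21, due 80, lateness -59
T7: 21→41, due 32, lateness 9
T3: 41→56, due 64, lateness -8
T1: 56→70, due 65, lateness 5
T2: 70→82, due 46, lateness 36
T4: 82→91, due 45, lateness 46
T6: 91→93, due 73, lateness 20
Maximum = 46.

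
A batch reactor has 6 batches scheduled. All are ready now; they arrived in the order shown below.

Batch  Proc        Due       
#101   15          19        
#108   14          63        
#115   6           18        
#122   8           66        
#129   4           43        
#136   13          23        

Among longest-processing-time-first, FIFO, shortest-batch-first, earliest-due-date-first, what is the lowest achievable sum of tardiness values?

13

LPT (decreasing processing time): #101 #108 #136 #122 #115 #129.
#101: 0→15, due 19, tardiness 0
#108: 15→29, due 63, tardiness 0
#136: 29→42, due 23, tardiness 19
#122: 42→50, due 66, tardiness 0
#115: 50→56, due 18, tardiness 38
#129: 56→60, due 43, tardiness 17
Sum = 0+0+19+0+38+17 = 74.
FIFO (arrival order): #101 #108 #115 #122 #129 #136.
#101: 0→15, due 19, tardiness 0
#108: 15→29, due 63, tardiness 0
#115: 29→35, due 18, tardiness 17
#122: 35→43, due 66, tardiness 0
#129: 43→47, due 43, tardiness 4
#136: 47→60, due 23, tardiness 37
Sum = 0+0+17+0+4+37 = 58.
SPT (increasing processing time): #129 #115 #122 #136 #108 #101.
#129: 0→4, due 43, tardiness 0
#115: 4→10, due 18, tardiness 0
#122: 10→18, due 66, tardiness 0
#136: 18→31, due 23, tardiness 8
#108: 31→45, due 63, tardiness 0
#101: 45→60, due 19, tardiness 41
Sum = 0+0+0+8+0+41 = 49.
EDD (increasing due date): #115 #101 #136 #129 #108 #122.
#115: 0→6, due 18, tardiness 0
#101: 6→21, due 19, tardiness 2
#136: 21→34, due 23, tardiness 11
#129: 34→38, due 43, tardiness 0
#108: 38→52, due 63, tardiness 0
#122: 52→60, due 66, tardiness 0
Sum = 0+2+11+0+0+0 = 13.
LPT 74, FIFO 58, SPT 49, EDD 13 → minimum 13.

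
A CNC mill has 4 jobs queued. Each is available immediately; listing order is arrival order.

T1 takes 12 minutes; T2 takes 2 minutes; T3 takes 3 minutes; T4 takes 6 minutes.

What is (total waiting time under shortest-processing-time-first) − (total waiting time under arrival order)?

-25

SPT (increasing processing time): T2 T3 T4 T1.
T2: waits 0, runs 0→2
T3: waits 2, runs 2→5
T4: waits 5, runs 5→11
T1: waits 11, runs 11→23
Sum = 0+2+5+11 = 18.
FIFO (arrival order): T1 T2 T3 T4.
T1: waits 0, runs 0→12
T2: waits 12, runs 12→14
T3: waits 14, runs 14→17
T4: waits 17, runs 17→23
Sum = 0+12+14+17 = 43.
Difference = 18 − 43 = -25.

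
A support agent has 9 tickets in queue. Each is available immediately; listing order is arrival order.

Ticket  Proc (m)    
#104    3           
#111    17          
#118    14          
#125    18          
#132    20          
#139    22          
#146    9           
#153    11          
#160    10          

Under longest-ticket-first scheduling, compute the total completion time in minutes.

751

LPT (decreasing processing time): #139 #132 #125 #111 #118 #153 #160 #146 #104.
#139: 0→22
#132: 22→42
#125: 42→60
#111: 60→77
#118: 77→91
#153: 91→102
#160: 102→112
#146: 112→121
#104: 121→124
Sum = 22+42+60+77+91+102+112+121+124 = 751.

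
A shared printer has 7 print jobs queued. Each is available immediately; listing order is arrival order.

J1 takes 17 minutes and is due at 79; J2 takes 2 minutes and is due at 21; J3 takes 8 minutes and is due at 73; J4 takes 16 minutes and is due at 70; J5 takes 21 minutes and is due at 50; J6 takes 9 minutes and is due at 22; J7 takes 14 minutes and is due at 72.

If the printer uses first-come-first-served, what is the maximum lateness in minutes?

FIFO (arrival order): J1 J2 J3 J4 J5 J6 J7.
J1: 0→17, due 79, lateness -62
J2: 17→19, due 21, lateness -2
J3: 19→27, due 73, lateness -46
J4: 27→43, due 70, lateness -27
J5: 43→64, due 50, lateness 14
J6: 64→73, due 22, lateness 51
J7: 73→87, due 72, lateness 15
Maximum = 51.

51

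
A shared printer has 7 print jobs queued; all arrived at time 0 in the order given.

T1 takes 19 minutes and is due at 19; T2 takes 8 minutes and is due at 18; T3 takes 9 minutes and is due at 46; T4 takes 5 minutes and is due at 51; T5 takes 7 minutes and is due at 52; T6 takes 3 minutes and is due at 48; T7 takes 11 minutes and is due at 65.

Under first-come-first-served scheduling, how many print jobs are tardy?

2

FIFO (arrival order): T1 T2 T3 T4 T5 T6 T7.
T1: 0→19, due 19, tardiness 0
T2: 19→27, due 18, tardiness 9
T3: 27→36, due 46, tardiness 0
T4: 36→41, due 51, tardiness 0
T5: 41→48, due 52, tardiness 0
T6: 48→51, due 48, tardiness 3
T7: 51→62, due 65, tardiness 0
Late print jobs: 2.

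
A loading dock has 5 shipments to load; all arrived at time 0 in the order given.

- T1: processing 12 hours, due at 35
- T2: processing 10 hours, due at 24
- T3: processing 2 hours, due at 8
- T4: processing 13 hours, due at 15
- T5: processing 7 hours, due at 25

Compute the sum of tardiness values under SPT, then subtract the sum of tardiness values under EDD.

SPT (increasing processing time): T3 T5 T2 T1 T4.
T3: 0→2, due 8, tardiness 0
T5: 2→9, due 25, tardiness 0
T2: 9→19, due 24, tardiness 0
T1: 19→31, due 35, tardiness 0
T4: 31→44, due 15, tardiness 29
Sum = 0+0+0+0+29 = 29.
EDD (increasing due date): T3 T4 T2 T5 T1.
T3: 0→2, due 8, tardiness 0
T4: 2→15, due 15, tardiness 0
T2: 15→25, due 24, tardiness 1
T5: 25→32, due 25, tardiness 7
T1: 32→44, due 35, tardiness 9
Sum = 0+0+1+7+9 = 17.
Difference = 29 − 17 = 12.

12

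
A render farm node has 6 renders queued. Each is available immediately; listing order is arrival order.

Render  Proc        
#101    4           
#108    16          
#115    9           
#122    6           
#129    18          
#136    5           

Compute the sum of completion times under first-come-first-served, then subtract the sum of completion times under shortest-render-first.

49

FIFO (arrival order): #101 #108 #115 #122 #129 #136.
#101: 0→4
#108: 4→20
#115: 20→29
#122: 29→35
#129: 35→53
#136: 53→58
Sum = 4+20+29+35+53+58 = 199.
SPT (increasing processing time): #101 #136 #122 #115 #108 #129.
#101: 0→4
#136: 4→9
#122: 9→15
#115: 15→24
#108: 24→40
#129: 40→58
Sum = 4+9+15+24+40+58 = 150.
Difference = 199 − 150 = 49.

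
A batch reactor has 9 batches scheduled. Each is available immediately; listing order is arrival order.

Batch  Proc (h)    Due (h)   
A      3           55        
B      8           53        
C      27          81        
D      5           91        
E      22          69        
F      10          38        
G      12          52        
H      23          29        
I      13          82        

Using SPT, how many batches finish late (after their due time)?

SPT (increasing processing time): A D B F G I E H C.
A: 0→3, due 55, tardiness 0
D: 3→8, due 91, tardiness 0
B: 8→16, due 53, tardiness 0
F: 16→26, due 38, tardiness 0
G: 26→38, due 52, tardiness 0
I: 38→51, due 82, tardiness 0
E: 51→73, due 69, tardiness 4
H: 73→96, due 29, tardiness 67
C: 96→123, due 81, tardiness 42
Late batches: 3.

3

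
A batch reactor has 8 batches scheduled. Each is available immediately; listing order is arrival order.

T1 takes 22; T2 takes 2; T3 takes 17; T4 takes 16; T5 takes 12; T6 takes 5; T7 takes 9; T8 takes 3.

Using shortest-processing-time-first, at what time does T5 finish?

SPT (increasing processing time): T2 T8 T6 T7 T5 T4 T3 T1.
T2: 0→2
T8: 2→5
T6: 5→10
T7: 10→19
T5: 19→31

31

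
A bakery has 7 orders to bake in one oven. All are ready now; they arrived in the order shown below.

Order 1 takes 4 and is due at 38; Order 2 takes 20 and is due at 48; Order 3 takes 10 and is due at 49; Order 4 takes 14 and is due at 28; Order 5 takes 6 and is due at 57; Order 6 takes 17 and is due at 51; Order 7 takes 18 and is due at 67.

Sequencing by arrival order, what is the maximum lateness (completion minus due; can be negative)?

FIFO (arrival order): Order 1 Order 2 Order 3 Order 4 Order 5 Order 6 Order 7.
Order 1: 0→4, due 38, lateness -34
Order 2: 4→24, due 48, lateness -24
Order 3: 24→34, due 49, lateness -15
Order 4: 34→48, due 28, lateness 20
Order 5: 48→54, due 57, lateness -3
Order 6: 54→71, due 51, lateness 20
Order 7: 71→89, due 67, lateness 22
Maximum = 22.

22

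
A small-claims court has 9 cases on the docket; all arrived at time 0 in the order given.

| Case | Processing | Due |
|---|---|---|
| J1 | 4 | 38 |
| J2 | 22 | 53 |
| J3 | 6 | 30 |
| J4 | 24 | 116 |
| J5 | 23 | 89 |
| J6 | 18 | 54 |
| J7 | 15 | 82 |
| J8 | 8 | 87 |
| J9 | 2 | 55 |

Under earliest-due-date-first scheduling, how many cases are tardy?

EDD (increasing due date): J3 J1 J2 J6 J9 J7 J8 J5 J4.
J3: 0→6, due 30, tardiness 0
J1: 6→10, due 38, tardiness 0
J2: 10→32, due 53, tardiness 0
J6: 32→50, due 54, tardiness 0
J9: 50→52, due 55, tardiness 0
J7: 52→67, due 82, tardiness 0
J8: 67→75, due 87, tardiness 0
J5: 75→98, due 89, tardiness 9
J4: 98→122, due 116, tardiness 6
Late cases: 2.

2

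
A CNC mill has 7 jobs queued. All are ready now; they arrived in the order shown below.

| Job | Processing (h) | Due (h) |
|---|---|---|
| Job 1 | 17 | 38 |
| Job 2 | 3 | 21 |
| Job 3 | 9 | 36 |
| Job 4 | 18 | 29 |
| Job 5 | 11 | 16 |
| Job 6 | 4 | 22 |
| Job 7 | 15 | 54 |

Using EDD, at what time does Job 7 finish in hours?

77

EDD (increasing due date): Job 5 Job 2 Job 6 Job 4 Job 3 Job 1 Job 7.
Job 5: 0→11
Job 2: 11→14
Job 6: 14→18
Job 4: 18→36
Job 3: 36→45
Job 1: 45→62
Job 7: 62→77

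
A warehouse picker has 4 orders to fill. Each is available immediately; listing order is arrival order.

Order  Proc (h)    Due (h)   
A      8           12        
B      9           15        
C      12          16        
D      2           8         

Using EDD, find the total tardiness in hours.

EDD (increasing due date): D A B C.
D: 0→2, due 8, tardiness 0
A: 2→10, due 12, tardiness 0
B: 10→19, due 15, tardiness 4
C: 19→31, due 16, tardiness 15
Sum = 0+0+4+15 = 19.

19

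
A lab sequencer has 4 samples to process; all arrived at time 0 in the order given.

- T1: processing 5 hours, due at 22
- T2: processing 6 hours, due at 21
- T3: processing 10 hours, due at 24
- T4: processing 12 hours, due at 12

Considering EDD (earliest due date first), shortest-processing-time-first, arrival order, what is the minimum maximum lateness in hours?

EDD (increasing due date): T4 T2 T1 T3.
T4: 0→12, due 12, lateness 0
T2: 12→18, due 21, lateness -3
T1: 18→23, due 22, lateness 1
T3: 23→33, due 24, lateness 9
Maximum = 9.
SPT (increasing processing time): T1 T2 T3 T4.
T1: 0→5, due 22, lateness -17
T2: 5→11, due 21, lateness -10
T3: 11→21, due 24, lateness -3
T4: 21→33, due 12, lateness 21
Maximum = 21.
FIFO (arrival order): T1 T2 T3 T4.
T1: 0→5, due 22, lateness -17
T2: 5→11, due 21, lateness -10
T3: 11→21, due 24, lateness -3
T4: 21→33, due 12, lateness 21
Maximum = 21.
EDD 9, SPT 21, FIFO 21 → minimum 9.

9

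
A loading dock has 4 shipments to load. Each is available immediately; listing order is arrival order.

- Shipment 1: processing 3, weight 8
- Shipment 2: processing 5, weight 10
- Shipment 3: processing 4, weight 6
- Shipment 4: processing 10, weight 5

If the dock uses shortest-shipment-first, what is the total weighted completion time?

SPT (increasing processing time): Shipment 1 Shipment 3 Shipment 2 Shipment 4.
Shipment 1: finishes 3, weight 8, w·C = 24
Shipment 3: finishes 7, weight 6, w·C = 42
Shipment 2: finishes 12, weight 10, w·C = 120
Shipment 4: finishes 22, weight 5, w·C = 110
Sum = 24+42+120+110 = 296.

296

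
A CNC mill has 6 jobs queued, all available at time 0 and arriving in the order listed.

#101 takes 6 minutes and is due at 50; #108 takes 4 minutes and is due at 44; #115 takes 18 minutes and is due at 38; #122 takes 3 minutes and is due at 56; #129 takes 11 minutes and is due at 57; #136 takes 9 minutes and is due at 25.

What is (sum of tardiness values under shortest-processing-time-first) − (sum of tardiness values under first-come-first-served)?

SPT (increasing processing time): #122 #108 #101 #136 #129 #115.
#122: 0→3, due 56, tardiness 0
#108: 3→7, due 44, tardiness 0
#101: 7→13, due 50, tardiness 0
#136: 13→22, due 25, tardiness 0
#129: 22→33, due 57, tardiness 0
#115: 33→51, due 38, tardiness 13
Sum = 0+0+0+0+0+13 = 13.
FIFO (arrival order): #101 #108 #115 #122 #129 #136.
#101: 0→6, due 50, tardiness 0
#108: 6→10, due 44, tardiness 0
#115: 10→28, due 38, tardiness 0
#122: 28→31, due 56, tardiness 0
#129: 31→42, due 57, tardiness 0
#136: 42→51, due 25, tardiness 26
Sum = 0+0+0+0+0+26 = 26.
Difference = 13 − 26 = -13.

-13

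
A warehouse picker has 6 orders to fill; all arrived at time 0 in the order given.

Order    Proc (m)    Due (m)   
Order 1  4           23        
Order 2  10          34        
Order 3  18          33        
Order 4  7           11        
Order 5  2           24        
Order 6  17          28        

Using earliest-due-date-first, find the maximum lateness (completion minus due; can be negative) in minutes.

24

EDD (increasing due date): Order 4 Order 1 Order 5 Order 6 Order 3 Order 2.
Order 4: 0→7, due 11, lateness -4
Order 1: 7→11, due 23, lateness -12
Order 5: 11→13, due 24, lateness -11
Order 6: 13→30, due 28, lateness 2
Order 3: 30→48, due 33, lateness 15
Order 2: 48→58, due 34, lateness 24
Maximum = 24.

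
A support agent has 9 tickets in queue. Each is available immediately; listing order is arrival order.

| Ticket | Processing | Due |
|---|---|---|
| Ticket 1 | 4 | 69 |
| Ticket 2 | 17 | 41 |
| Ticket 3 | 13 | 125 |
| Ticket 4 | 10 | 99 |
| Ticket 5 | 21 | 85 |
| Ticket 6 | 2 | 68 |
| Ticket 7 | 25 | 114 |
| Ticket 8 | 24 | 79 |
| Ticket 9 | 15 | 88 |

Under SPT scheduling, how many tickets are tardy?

3

SPT (increasing processing time): Ticket 6 Ticket 1 Ticket 4 Ticket 3 Ticket 9 Ticket 2 Ticket 5 Ticket 8 Ticket 7.
Ticket 6: 0→2, due 68, tardiness 0
Ticket 1: 2→6, due 69, tardiness 0
Ticket 4: 6→16, due 99, tardiness 0
Ticket 3: 16→29, due 125, tardiness 0
Ticket 9: 29→44, due 88, tardiness 0
Ticket 2: 44→61, due 41, tardiness 20
Ticket 5: 61→82, due 85, tardiness 0
Ticket 8: 82→106, due 79, tardiness 27
Ticket 7: 106→131, due 114, tardiness 17
Late tickets: 3.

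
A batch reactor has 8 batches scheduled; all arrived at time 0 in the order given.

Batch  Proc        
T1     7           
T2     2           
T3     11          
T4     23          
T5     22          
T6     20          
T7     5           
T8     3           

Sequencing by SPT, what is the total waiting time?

180

SPT (increasing processing time): T2 T8 T7 T1 T3 T6 T5 T4.
T2: waits 0, runs 0→2
T8: waits 2, runs 2→5
T7: waits 5, runs 5→10
T1: waits 10, runs 10→17
T3: waits 17, runs 17→28
T6: waits 28, runs 28→48
T5: waits 48, runs 48→70
T4: waits 70, runs 70→93
Sum = 0+2+5+10+17+28+48+70 = 180.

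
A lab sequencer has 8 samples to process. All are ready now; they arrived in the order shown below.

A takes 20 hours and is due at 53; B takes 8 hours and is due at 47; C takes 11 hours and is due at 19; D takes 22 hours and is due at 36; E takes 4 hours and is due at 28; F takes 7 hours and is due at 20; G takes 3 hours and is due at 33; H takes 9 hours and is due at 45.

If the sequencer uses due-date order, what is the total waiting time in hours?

243

EDD (increasing due date): C F E G D H B A.
C: waits 0, runs 0→11
F: waits 11, runs 11→18
E: waits 18, runs 18→22
G: waits 22, runs 22→25
D: waits 25, runs 25→47
H: waits 47, runs 47→56
B: waits 56, runs 56→64
A: waits 64, runs 64→84
Sum = 0+11+18+22+25+47+56+64 = 243.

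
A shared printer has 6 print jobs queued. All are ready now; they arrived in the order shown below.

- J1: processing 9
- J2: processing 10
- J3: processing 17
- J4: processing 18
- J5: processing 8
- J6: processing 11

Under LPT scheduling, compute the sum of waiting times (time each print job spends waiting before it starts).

220

LPT (decreasing processing time): J4 J3 J6 J2 J1 J5.
J4: waits 0, runs 0→18
J3: waits 18, runs 18→35
J6: waits 35, runs 35→46
J2: waits 46, runs 46→56
J1: waits 56, runs 56→65
J5: waits 65, runs 65→73
Sum = 0+18+35+46+56+65 = 220.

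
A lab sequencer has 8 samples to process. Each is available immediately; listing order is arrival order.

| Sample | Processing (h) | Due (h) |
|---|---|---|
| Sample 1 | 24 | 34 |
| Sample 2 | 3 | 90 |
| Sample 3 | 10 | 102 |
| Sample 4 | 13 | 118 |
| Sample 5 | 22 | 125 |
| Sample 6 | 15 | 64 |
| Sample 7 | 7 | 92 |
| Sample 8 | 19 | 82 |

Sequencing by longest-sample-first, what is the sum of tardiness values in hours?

LPT (decreasing processing time): Sample 1 Sample 5 Sample 8 Sample 6 Sample 4 Sample 3 Sample 7 Sample 2.
Sample 1: 0→24, due 34, tardiness 0
Sample 5: 24→46, due 125, tardiness 0
Sample 8: 46→65, due 82, tardiness 0
Sample 6: 65→80, due 64, tardiness 16
Sample 4: 80→93, due 118, tardiness 0
Sample 3: 93→103, due 102, tardiness 1
Sample 7: 103→110, due 92, tardiness 18
Sample 2: 110→113, due 90, tardiness 23
Sum = 0+0+0+16+0+1+18+23 = 58.

58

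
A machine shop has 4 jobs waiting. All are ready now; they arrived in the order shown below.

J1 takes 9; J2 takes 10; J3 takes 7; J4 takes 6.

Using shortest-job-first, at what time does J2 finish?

SPT (increasing processing time): J4 J3 J1 J2.
J4: 0→6
J3: 6→13
J1: 13→22
J2: 22→32

32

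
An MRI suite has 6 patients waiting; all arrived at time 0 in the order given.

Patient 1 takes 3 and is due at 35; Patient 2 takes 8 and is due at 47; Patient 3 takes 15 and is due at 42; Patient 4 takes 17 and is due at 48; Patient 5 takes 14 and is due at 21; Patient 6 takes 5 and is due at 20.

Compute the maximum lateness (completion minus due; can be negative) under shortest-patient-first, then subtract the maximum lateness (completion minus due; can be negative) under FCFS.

-28

SPT (increasing processing time): Patient 1 Patient 6 Patient 2 Patient 5 Patient 3 Patient 4.
Patient 1: 0→3, due 35, lateness -32
Patient 6: 3→8, due 20, lateness -12
Patient 2: 8→16, due 47, lateness -31
Patient 5: 16→30, due 21, lateness 9
Patient 3: 30→45, due 42, lateness 3
Patient 4: 45→62, due 48, lateness 14
Maximum = 14.
FIFO (arrival order): Patient 1 Patient 2 Patient 3 Patient 4 Patient 5 Patient 6.
Patient 1: 0→3, due 35, lateness -32
Patient 2: 3→11, due 47, lateness -36
Patient 3: 11→26, due 42, lateness -16
Patient 4: 26→43, due 48, lateness -5
Patient 5: 43→57, due 21, lateness 36
Patient 6: 57→62, due 20, lateness 42
Maximum = 42.
Difference = 14 − 42 = -28.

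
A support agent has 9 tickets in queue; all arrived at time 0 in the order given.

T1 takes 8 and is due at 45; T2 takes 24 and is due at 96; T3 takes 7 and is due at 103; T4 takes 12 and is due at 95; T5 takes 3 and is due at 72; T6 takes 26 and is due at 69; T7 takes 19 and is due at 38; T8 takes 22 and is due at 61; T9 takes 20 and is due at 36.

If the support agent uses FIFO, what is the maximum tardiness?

FIFO (arrival order): T1 T2 T3 T4 T5 T6 T7 T8 T9.
T1: 0→8, due 45, tardiness 0
T2: 8→32, due 96, tardiness 0
T3: 32→39, due 103, tardiness 0
T4: 39→51, due 95, tardiness 0
T5: 51→54, due 72, tardiness 0
T6: 54→80, due 69, tardiness 11
T7: 80→99, due 38, tardiness 61
T8: 99→121, due 61, tardiness 60
T9: 121→141, due 36, tardiness 105
Maximum = 105.

105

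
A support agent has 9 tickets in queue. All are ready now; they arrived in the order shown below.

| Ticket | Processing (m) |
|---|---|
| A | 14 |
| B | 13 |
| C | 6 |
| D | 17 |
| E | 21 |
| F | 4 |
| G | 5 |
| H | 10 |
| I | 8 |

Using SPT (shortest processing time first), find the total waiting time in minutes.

267

SPT (increasing processing time): F G C I H B A D E.
F: waits 0, runs 0→4
G: waits 4, runs 4→9
C: waits 9, runs 9→15
I: waits 15, runs 15→23
H: waits 23, runs 23→33
B: waits 33, runs 33→46
A: waits 46, runs 46→60
D: waits 60, runs 60→77
E: waits 77, runs 77→98
Sum = 0+4+9+15+23+33+46+60+77 = 267.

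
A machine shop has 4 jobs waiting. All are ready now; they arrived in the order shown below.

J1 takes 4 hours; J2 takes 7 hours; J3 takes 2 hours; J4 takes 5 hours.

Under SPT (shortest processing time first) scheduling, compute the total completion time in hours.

37

SPT (increasing processing time): J3 J1 J4 J2.
J3: 0→2
J1: 2→6
J4: 6→11
J2: 11→18
Sum = 2+6+11+18 = 37.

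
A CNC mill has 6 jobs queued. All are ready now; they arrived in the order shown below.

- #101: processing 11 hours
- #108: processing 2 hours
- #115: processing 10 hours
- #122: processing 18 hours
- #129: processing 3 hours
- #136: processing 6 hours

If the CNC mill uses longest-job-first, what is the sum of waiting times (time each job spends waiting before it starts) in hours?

LPT (decreasing processing time): #122 #101 #115 #136 #129 #108.
#122: waits 0, runs 0→18
#101: waits 18, runs 18→29
#115: waits 29, runs 29→39
#136: waits 39, runs 39→45
#129: waits 45, runs 45→48
#108: waits 48, runs 48→50
Sum = 0+18+29+39+45+48 = 179.

179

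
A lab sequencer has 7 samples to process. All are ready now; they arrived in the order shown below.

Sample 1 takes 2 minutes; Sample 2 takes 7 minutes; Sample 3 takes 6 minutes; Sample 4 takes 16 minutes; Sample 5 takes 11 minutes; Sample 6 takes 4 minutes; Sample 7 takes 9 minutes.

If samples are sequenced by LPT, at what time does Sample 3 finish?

LPT (decreasing processing time): Sample 4 Sample 5 Sample 7 Sample 2 Sample 3 Sample 6 Sample 1.
Sample 4: 0→16
Sample 5: 16→27
Sample 7: 27→36
Sample 2: 36→43
Sample 3: 43→49

49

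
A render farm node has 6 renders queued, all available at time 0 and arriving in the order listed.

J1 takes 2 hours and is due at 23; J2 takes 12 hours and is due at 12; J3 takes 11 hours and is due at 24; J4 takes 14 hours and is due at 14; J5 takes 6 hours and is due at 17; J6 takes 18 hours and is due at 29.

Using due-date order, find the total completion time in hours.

EDD (increasing due date): J2 J4 J5 J1 J3 J6.
J2: 0→12
J4: 12→26
J5: 26→32
J1: 32→34
J3: 34→45
J6: 45→63
Sum = 12+26+32+34+45+63 = 212.

212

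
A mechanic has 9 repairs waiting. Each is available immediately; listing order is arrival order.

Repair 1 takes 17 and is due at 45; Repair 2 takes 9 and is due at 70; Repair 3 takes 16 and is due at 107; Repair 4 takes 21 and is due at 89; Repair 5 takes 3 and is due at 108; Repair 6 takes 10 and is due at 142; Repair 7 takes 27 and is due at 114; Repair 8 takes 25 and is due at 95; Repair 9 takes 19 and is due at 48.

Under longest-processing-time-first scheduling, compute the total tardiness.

LPT (decreasing processing time): Repair 7 Repair 8 Repair 4 Repair 9 Repair 1 Repair 3 Repair 6 Repair 2 Repair 5.
Repair 7: 0→27, due 114, tardiness 0
Repair 8: 27→52, due 95, tardiness 0
Repair 4: 52→73, due 89, tardiness 0
Repair 9: 73→92, due 48, tardiness 44
Repair 1: 92→109, due 45, tardiness 64
Repair 3: 109→125, due 107, tardiness 18
Repair 6: 125→135, due 142, tardiness 0
Repair 2: 135→144, due 70, tardiness 74
Repair 5: 144→147, due 108, tardiness 39
Sum = 0+0+0+44+64+18+0+74+39 = 239.

239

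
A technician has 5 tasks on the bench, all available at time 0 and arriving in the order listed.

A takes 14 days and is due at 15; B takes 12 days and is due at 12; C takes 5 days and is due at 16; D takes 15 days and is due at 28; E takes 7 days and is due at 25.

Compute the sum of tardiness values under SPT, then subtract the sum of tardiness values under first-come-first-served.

SPT (increasing processing time): C E B A D.
C: 0→5, due 16, tardiness 0
E: 5→12, due 25, tardiness 0
B: 12→24, due 12, tardiness 12
A: 24→38, due 15, tardiness 23
D: 38→53, due 28, tardiness 25
Sum = 0+0+12+23+25 = 60.
FIFO (arrival order): A B C D E.
A: 0→14, due 15, tardiness 0
B: 14→26, due 12, tardiness 14
C: 26→31, due 16, tardiness 15
D: 31→46, due 28, tardiness 18
E: 46→53, due 25, tardiness 28
Sum = 0+14+15+18+28 = 75.
Difference = 60 − 75 = -15.

-15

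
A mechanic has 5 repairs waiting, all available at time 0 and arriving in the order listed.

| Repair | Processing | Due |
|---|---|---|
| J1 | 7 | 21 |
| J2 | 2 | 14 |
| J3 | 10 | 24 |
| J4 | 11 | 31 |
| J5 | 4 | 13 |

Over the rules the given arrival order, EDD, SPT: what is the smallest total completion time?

FIFO (arrival order): J1 J2 J3 J4 J5.
J1: 0→7
J2: 7→9
J3: 9→19
J4: 19→30
J5: 30→34
Sum = 7+9+19+30+34 = 99.
EDD (increasing due date): J5 J2 J1 J3 J4.
J5: 0→4
J2: 4→6
J1: 6→13
J3: 13→23
J4: 23→34
Sum = 4+6+13+23+34 = 80.
SPT (increasing processing time): J2 J5 J1 J3 J4.
J2: 0→2
J5: 2→6
J1: 6→13
J3: 13→23
J4: 23→34
Sum = 2+6+13+23+34 = 78.
FIFO 99, EDD 80, SPT 78 → minimum 78.

78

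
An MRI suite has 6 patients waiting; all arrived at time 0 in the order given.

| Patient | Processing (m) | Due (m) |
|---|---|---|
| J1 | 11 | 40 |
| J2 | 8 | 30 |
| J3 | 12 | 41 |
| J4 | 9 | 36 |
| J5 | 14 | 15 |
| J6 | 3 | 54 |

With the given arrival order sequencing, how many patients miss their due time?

FIFO (arrival order): J1 J2 J3 J4 J5 J6.
J1: 0→11, due 40, tardiness 0
J2: 11→19, due 30, tardiness 0
J3: 19→31, due 41, tardiness 0
J4: 31→40, due 36, tardiness 4
J5: 40→54, due 15, tardiness 39
J6: 54→57, due 54, tardiness 3
Late patients: 3.

3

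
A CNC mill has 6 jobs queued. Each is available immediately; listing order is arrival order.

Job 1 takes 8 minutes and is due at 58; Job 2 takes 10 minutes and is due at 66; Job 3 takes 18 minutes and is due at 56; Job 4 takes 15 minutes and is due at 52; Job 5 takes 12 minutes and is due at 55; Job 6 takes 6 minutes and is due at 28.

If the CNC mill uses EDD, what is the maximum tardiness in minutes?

EDD (increasing due date): Job 6 Job 4 Job 5 Job 3 Job 1 Job 2.
Job 6: 0→6, due 28, tardiness 0
Job 4: 6→21, due 52, tardiness 0
Job 5: 21→33, due 55, tardiness 0
Job 3: 33→51, due 56, tardiness 0
Job 1: 51→59, due 58, tardiness 1
Job 2: 59→69, due 66, tardiness 3
Maximum = 3.

3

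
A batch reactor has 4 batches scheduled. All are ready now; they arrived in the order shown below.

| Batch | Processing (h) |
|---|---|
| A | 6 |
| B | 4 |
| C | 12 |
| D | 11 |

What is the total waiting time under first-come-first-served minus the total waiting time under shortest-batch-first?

3

FIFO (arrival order): A B C D.
A: waits 0, runs 0→6
B: waits 6, runs 6→10
C: waits 10, runs 10→22
D: waits 22, runs 22→33
Sum = 0+6+10+22 = 38.
SPT (increasing processing time): B A D C.
B: waits 0, runs 0→4
A: waits 4, runs 4→10
D: waits 10, runs 10→21
C: waits 21, runs 21→33
Sum = 0+4+10+21 = 35.
Difference = 38 − 35 = 3.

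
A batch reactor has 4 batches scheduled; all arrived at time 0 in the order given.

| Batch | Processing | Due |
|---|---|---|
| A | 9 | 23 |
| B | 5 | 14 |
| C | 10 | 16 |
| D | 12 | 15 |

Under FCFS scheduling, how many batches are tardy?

2

FIFO (arrival order): A B C D.
A: 0→9, due 23, tardiness 0
B: 9→14, due 14, tardiness 0
C: 14→24, due 16, tardiness 8
D: 24→36, due 15, tardiness 21
Late batches: 2.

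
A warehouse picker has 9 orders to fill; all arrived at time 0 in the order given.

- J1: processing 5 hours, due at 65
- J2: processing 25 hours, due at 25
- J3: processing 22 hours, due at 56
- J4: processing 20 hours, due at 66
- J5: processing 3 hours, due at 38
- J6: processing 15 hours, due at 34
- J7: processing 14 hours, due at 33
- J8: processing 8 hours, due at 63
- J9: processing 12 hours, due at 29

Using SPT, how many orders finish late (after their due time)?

5

SPT (increasing processing time): J5 J1 J8 J9 J7 J6 J4 J3 J2.
J5: 0→3, due 38, tardiness 0
J1: 3→8, due 65, tardiness 0
J8: 8→16, due 63, tardiness 0
J9: 16→28, due 29, tardiness 0
J7: 28→42, due 33, tardiness 9
J6: 42→57, due 34, tardiness 23
J4: 57→77, due 66, tardiness 11
J3: 77→99, due 56, tardiness 43
J2: 99→124, due 25, tardiness 99
Late orders: 5.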